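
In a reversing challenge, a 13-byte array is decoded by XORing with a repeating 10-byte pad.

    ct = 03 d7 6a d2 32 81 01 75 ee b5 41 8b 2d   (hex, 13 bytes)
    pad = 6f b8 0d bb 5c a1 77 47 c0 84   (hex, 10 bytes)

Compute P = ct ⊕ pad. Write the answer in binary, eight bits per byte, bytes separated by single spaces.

The 10-byte key repeats, so the effective keystream is 6f b8 0d bb 5c a1 77 47 c0 84 6f b8 0d.
byte 0:   3 ^ 111 = 108
byte 1: 215 ^ 184 = 111
byte 2: 106 ^  13 = 103
byte 3: 210 ^ 187 = 105
byte 4:  50 ^  92 = 110
byte 5: 129 ^ 161 =  32
byte 6:   1 ^ 119 = 118
byte 7: 117 ^  71 =  50
byte 8: 238 ^ 192 =  46
byte 9: 181 ^ 132 =  49
byte 10:  65 ^ 111 =  46
byte 11: 139 ^ 184 =  51
byte 12:  45 ^  13 =  32

01101100 01101111 01100111 01101001 01101110 00100000 01110110 00110010 00101110 00110001 00101110 00110011 00100000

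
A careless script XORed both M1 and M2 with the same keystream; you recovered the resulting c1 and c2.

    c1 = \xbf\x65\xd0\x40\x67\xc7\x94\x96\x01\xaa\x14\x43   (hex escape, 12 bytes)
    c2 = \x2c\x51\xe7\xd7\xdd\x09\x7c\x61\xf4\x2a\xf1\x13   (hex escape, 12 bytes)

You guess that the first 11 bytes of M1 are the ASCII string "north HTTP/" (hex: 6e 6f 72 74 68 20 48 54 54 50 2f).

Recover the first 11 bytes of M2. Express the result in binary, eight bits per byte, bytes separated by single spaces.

First, c1 ⊕ c2 = (M1 ⊕ K) ⊕ (M2 ⊕ K) = M1 ⊕ M2, so the key drops out. Then M2 = (M1 ⊕ M2) ⊕ M1 over the first 11 bytes.
byte 0: (bf XOR 2c) XOR 6e = 93 XOR 6e = fd
byte 1: (65 XOR 51) XOR 6f = 34 XOR 6f = 5b
byte 2: (d0 XOR e7) XOR 72 = 37 XOR 72 = 45
byte 3: (40 XOR d7) XOR 74 = 97 XOR 74 = e3
byte 4: (67 XOR dd) XOR 68 = ba XOR 68 = d2
byte 5: (c7 XOR 09) XOR 20 = ce XOR 20 = ee
byte 6: (94 XOR 7c) XOR 48 = e8 XOR 48 = a0
byte 7: (96 XOR 61) XOR 54 = f7 XOR 54 = a3
byte 8: (01 XOR f4) XOR 54 = f5 XOR 54 = a1
byte 9: (aa XOR 2a) XOR 50 = 80 XOR 50 = d0
byte 10: (14 XOR f1) XOR 2f = e5 XOR 2f = ca

11111101 01011011 01000101 11100011 11010010 11101110 10100000 10100011 10100001 11010000 11001010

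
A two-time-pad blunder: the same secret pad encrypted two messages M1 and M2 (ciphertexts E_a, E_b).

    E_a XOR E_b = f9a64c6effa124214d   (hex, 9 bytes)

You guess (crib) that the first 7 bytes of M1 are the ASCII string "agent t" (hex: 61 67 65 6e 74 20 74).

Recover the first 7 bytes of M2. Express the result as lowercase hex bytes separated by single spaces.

98 c1 29 00 8b 81 50

Since E_a ⊕ E_b = M1 ⊕ M2, XORing with the guessed M1 bytes yields the corresponding M2 bytes: M2 = (E_a ⊕ E_b) ⊕ M1.
byte 0: f9 ^ 61 = 98
byte 1: a6 ^ 67 = c1
byte 2: 4c ^ 65 = 29
byte 3: 6e ^ 6e = 00
byte 4: ff ^ 74 = 8b
byte 5: a1 ^ 20 = 81
byte 6: 24 ^ 74 = 50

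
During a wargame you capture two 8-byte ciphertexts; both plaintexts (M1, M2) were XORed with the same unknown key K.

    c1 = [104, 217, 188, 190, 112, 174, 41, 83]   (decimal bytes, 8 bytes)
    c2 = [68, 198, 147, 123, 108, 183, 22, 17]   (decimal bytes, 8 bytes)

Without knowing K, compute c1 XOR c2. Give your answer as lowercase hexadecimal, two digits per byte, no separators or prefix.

2c1f2fc51c193f42

c1 ⊕ c2 = (M1 ⊕ K) ⊕ (M2 ⊕ K) = M1 ⊕ M2 — the shared key cancels under XOR.
68 ^ 44 = 2c
d9 ^ c6 = 1f
bc ^ 93 = 2f
be ^ 7b = c5
70 ^ 6c = 1c
ae ^ b7 = 19
29 ^ 16 = 3f
53 ^ 11 = 42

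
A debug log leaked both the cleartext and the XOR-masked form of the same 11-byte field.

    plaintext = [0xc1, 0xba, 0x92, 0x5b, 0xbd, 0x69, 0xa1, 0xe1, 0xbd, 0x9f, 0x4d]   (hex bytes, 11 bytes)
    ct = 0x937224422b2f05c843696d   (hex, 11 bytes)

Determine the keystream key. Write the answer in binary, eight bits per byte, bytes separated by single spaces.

01010010 11001000 10110110 00011001 10010110 01000110 10100100 00101001 11111110 11110110 00100000

Since ct = plaintext ⊕ key, XORing both sides with plaintext gives key = plaintext ⊕ ct.
byte 0: 193 ⊕ 147 =  82
byte 1: 186 ⊕ 114 = 200
byte 2: 146 ⊕  36 = 182
byte 3:  91 ⊕  66 =  25
byte 4: 189 ⊕  43 = 150
byte 5: 105 ⊕  47 =  70
byte 6: 161 ⊕   5 = 164
byte 7: 225 ⊕ 200 =  41
byte 8: 189 ⊕  67 = 254
byte 9: 159 ⊕ 105 = 246
byte 10:  77 ⊕ 109 =  32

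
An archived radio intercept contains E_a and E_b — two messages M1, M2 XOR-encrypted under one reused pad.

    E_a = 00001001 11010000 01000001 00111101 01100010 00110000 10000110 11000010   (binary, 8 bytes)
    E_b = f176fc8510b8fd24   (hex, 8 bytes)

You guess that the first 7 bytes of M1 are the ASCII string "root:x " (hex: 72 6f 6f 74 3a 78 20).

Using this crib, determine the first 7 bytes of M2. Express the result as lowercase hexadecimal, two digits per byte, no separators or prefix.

First, E_a ⊕ E_b = (M1 ⊕ K) ⊕ (M2 ⊕ K) = M1 ⊕ M2, so the key drops out. Then M2 = (M1 ⊕ M2) ⊕ M1 over the first 7 bytes.
byte 0: (09 ^ f1) ^ 72 = f8 ^ 72 = 8a
byte 1: (d0 ^ 76) ^ 6f = a6 ^ 6f = c9
byte 2: (41 ^ fc) ^ 6f = bd ^ 6f = d2
byte 3: (3d ^ 85) ^ 74 = b8 ^ 74 = cc
byte 4: (62 ^ 10) ^ 3a = 72 ^ 3a = 48
byte 5: (30 ^ b8) ^ 78 = 88 ^ 78 = f0
byte 6: (86 ^ fd) ^ 20 = 7b ^ 20 = 5b

8ac9d2cc48f05b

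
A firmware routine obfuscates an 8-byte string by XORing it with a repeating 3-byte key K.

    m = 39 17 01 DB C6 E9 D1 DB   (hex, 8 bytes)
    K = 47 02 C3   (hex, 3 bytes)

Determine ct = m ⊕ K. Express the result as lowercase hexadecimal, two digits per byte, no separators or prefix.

The 3-byte key repeats, so the effective keystream is 47 02 c3 47 02 c3 47 02.
byte 0: 39 xor 47 = 7e
byte 1: 17 xor 02 = 15
byte 2: 01 xor c3 = c2
byte 3: db xor 47 = 9c
byte 4: c6 xor 02 = c4
byte 5: e9 xor c3 = 2a
byte 6: d1 xor 47 = 96
byte 7: db xor 02 = d9

7e15c29cc42a96d9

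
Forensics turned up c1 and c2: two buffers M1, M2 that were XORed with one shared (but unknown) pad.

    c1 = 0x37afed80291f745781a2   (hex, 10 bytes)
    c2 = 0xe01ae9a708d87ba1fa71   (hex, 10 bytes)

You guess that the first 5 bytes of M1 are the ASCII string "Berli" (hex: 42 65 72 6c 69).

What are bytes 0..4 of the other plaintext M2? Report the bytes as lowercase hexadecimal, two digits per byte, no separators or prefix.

First, c1 ⊕ c2 = (M1 ⊕ K) ⊕ (M2 ⊕ K) = M1 ⊕ M2, so the key drops out. Then M2 = (M1 ⊕ M2) ⊕ M1 over the first 5 bytes.
byte 0: (37 ⊕ e0) ⊕ 42 = d7 ⊕ 42 = 95
byte 1: (af ⊕ 1a) ⊕ 65 = b5 ⊕ 65 = d0
byte 2: (ed ⊕ e9) ⊕ 72 = 04 ⊕ 72 = 76
byte 3: (80 ⊕ a7) ⊕ 6c = 27 ⊕ 6c = 4b
byte 4: (29 ⊕ 08) ⊕ 69 = 21 ⊕ 69 = 48

95d0764b48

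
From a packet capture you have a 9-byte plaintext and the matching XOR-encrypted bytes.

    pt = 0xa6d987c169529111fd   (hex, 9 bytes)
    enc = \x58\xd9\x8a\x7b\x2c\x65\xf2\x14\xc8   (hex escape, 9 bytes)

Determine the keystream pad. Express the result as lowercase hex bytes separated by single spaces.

Since enc = pt ⊕ pad, XORing both sides with pt gives pad = pt ⊕ enc.
10100110 ⊕ 01011000 = 11111110
11011001 ⊕ 11011001 = 00000000
10000111 ⊕ 10001010 = 00001101
11000001 ⊕ 01111011 = 10111010
01101001 ⊕ 00101100 = 01000101
01010010 ⊕ 01100101 = 00110111
10010001 ⊕ 11110010 = 01100011
00010001 ⊕ 00010100 = 00000101
11111101 ⊕ 11001000 = 00110101

fe 00 0d ba 45 37 63 05 35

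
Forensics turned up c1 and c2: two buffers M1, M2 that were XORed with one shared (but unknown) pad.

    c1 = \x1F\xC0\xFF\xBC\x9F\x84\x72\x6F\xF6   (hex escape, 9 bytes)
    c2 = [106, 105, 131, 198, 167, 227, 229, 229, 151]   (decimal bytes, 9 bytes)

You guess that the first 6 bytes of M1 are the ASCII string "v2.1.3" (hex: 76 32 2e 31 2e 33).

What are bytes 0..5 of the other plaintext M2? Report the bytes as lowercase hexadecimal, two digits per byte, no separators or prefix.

First, c1 ⊕ c2 = (M1 ⊕ K) ⊕ (M2 ⊕ K) = M1 ⊕ M2, so the key drops out. Then M2 = (M1 ⊕ M2) ⊕ M1 over the first 6 bytes.
byte 0: (1f XOR 6a) XOR 76 = 75 XOR 76 = 03
byte 1: (c0 XOR 69) XOR 32 = a9 XOR 32 = 9b
byte 2: (ff XOR 83) XOR 2e = 7c XOR 2e = 52
byte 3: (bc XOR c6) XOR 31 = 7a XOR 31 = 4b
byte 4: (9f XOR a7) XOR 2e = 38 XOR 2e = 16
byte 5: (84 XOR e3) XOR 33 = 67 XOR 33 = 54

039b524b1654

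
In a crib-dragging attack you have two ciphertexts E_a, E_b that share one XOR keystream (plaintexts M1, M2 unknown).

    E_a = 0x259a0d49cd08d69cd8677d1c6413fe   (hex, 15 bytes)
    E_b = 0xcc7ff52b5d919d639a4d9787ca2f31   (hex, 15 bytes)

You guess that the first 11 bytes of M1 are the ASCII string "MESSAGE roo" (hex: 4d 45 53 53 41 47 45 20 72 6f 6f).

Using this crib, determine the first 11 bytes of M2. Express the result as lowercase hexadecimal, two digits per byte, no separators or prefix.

First, E_a ⊕ E_b = (M1 ⊕ K) ⊕ (M2 ⊕ K) = M1 ⊕ M2, so the key drops out. Then M2 = (M1 ⊕ M2) ⊕ M1 over the first 11 bytes.
byte 0: (25 ^ cc) ^ 4d = e9 ^ 4d = a4
byte 1: (9a ^ 7f) ^ 45 = e5 ^ 45 = a0
byte 2: (0d ^ f5) ^ 53 = f8 ^ 53 = ab
byte 3: (49 ^ 2b) ^ 53 = 62 ^ 53 = 31
byte 4: (cd ^ 5d) ^ 41 = 90 ^ 41 = d1
byte 5: (08 ^ 91) ^ 47 = 99 ^ 47 = de
byte 6: (d6 ^ 9d) ^ 45 = 4b ^ 45 = 0e
byte 7: (9c ^ 63) ^ 20 = ff ^ 20 = df
byte 8: (d8 ^ 9a) ^ 72 = 42 ^ 72 = 30
byte 9: (67 ^ 4d) ^ 6f = 2a ^ 6f = 45
byte 10: (7d ^ 97) ^ 6f = ea ^ 6f = 85

a4a0ab31d1de0edf304585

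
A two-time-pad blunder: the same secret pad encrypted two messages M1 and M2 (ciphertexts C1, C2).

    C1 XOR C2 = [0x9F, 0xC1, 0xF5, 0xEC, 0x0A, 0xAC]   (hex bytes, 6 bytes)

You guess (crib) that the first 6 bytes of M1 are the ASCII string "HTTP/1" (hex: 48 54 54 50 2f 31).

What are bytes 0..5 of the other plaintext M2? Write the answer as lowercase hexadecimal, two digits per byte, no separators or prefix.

Since C1 ⊕ C2 = M1 ⊕ M2, XORing with the guessed M1 bytes yields the corresponding M2 bytes: M2 = (C1 ⊕ C2) ⊕ M1.
10011111 ⊕ 01001000 = 11010111
11000001 ⊕ 01010100 = 10010101
11110101 ⊕ 01010100 = 10100001
11101100 ⊕ 01010000 = 10111100
00001010 ⊕ 00101111 = 00100101
10101100 ⊕ 00110001 = 10011101

d795a1bc259d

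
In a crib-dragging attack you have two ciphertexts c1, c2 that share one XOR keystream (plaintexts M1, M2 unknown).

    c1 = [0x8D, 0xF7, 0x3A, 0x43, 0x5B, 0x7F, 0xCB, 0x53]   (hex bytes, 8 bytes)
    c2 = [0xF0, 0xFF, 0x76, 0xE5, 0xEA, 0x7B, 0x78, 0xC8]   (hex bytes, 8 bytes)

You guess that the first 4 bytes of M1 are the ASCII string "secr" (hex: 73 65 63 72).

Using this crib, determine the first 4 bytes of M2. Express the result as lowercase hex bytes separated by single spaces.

First, c1 ⊕ c2 = (M1 ⊕ K) ⊕ (M2 ⊕ K) = M1 ⊕ M2, so the key drops out. Then M2 = (M1 ⊕ M2) ⊕ M1 over the first 4 bytes.
byte 0: (8d ⊕ f0) ⊕ 73 = 7d ⊕ 73 = 0e
byte 1: (f7 ⊕ ff) ⊕ 65 = 08 ⊕ 65 = 6d
byte 2: (3a ⊕ 76) ⊕ 63 = 4c ⊕ 63 = 2f
byte 3: (43 ⊕ e5) ⊕ 72 = a6 ⊕ 72 = d4

0e 6d 2f d4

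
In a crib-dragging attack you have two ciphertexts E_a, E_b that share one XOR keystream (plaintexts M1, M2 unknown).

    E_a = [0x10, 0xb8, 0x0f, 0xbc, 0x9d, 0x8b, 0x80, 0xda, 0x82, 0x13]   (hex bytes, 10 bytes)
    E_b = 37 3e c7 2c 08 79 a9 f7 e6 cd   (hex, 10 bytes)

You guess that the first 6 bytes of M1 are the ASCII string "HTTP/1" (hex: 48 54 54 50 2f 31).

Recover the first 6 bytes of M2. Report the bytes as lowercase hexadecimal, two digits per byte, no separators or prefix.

6fd29cc0bac3

First, E_a ⊕ E_b = (M1 ⊕ K) ⊕ (M2 ⊕ K) = M1 ⊕ M2, so the key drops out. Then M2 = (M1 ⊕ M2) ⊕ M1 over the first 6 bytes.
byte 0: (10 xor 37) xor 48 = 27 xor 48 = 6f
byte 1: (b8 xor 3e) xor 54 = 86 xor 54 = d2
byte 2: (0f xor c7) xor 54 = c8 xor 54 = 9c
byte 3: (bc xor 2c) xor 50 = 90 xor 50 = c0
byte 4: (9d xor 08) xor 2f = 95 xor 2f = ba
byte 5: (8b xor 79) xor 31 = f2 xor 31 = c3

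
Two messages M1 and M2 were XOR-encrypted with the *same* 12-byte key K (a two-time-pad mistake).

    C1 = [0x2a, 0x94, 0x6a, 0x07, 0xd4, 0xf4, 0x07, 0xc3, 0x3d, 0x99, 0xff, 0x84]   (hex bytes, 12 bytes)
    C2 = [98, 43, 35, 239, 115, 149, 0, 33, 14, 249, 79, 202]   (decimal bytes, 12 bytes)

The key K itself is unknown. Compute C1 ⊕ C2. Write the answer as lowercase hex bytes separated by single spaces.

48 bf 49 e8 a7 61 07 e2 33 60 b0 4e

C1 ⊕ C2 = (M1 ⊕ K) ⊕ (M2 ⊕ K) = M1 ⊕ M2 — the shared key cancels under XOR.
byte 0: 2a XOR 62 = 48
byte 1: 94 XOR 2b = bf
byte 2: 6a XOR 23 = 49
byte 3: 07 XOR ef = e8
byte 4: d4 XOR 73 = a7
byte 5: f4 XOR 95 = 61
byte 6: 07 XOR 00 = 07
byte 7: c3 XOR 21 = e2
byte 8: 3d XOR 0e = 33
byte 9: 99 XOR f9 = 60
byte 10: ff XOR 4f = b0
byte 11: 84 XOR ca = 4e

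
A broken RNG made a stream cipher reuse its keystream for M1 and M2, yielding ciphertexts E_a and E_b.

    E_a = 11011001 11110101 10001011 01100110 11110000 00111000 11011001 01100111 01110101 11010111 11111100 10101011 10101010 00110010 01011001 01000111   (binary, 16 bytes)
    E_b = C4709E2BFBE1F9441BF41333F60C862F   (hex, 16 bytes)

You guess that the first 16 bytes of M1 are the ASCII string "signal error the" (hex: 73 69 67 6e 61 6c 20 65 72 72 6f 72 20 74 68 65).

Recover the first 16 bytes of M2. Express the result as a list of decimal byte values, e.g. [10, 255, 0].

[110, 236, 114, 35, 106, 181, 0, 70, 28, 81, 128, 234, 124, 74, 183, 13]

First, E_a ⊕ E_b = (M1 ⊕ K) ⊕ (M2 ⊕ K) = M1 ⊕ M2, so the key drops out. Then M2 = (M1 ⊕ M2) ⊕ M1 over the first 16 bytes.
byte 0: (d9 ^ c4) ^ 73 = 1d ^ 73 = 6e
byte 1: (f5 ^ 70) ^ 69 = 85 ^ 69 = ec
byte 2: (8b ^ 9e) ^ 67 = 15 ^ 67 = 72
byte 3: (66 ^ 2b) ^ 6e = 4d ^ 6e = 23
byte 4: (f0 ^ fb) ^ 61 = 0b ^ 61 = 6a
byte 5: (38 ^ e1) ^ 6c = d9 ^ 6c = b5
byte 6: (d9 ^ f9) ^ 20 = 20 ^ 20 = 00
byte 7: (67 ^ 44) ^ 65 = 23 ^ 65 = 46
byte 8: (75 ^ 1b) ^ 72 = 6e ^ 72 = 1c
byte 9: (d7 ^ f4) ^ 72 = 23 ^ 72 = 51
byte 10: (fc ^ 13) ^ 6f = ef ^ 6f = 80
byte 11: (ab ^ 33) ^ 72 = 98 ^ 72 = ea
byte 12: (aa ^ f6) ^ 20 = 5c ^ 20 = 7c
byte 13: (32 ^ 0c) ^ 74 = 3e ^ 74 = 4a
byte 14: (59 ^ 86) ^ 68 = df ^ 68 = b7
byte 15: (47 ^ 2f) ^ 65 = 68 ^ 65 = 0d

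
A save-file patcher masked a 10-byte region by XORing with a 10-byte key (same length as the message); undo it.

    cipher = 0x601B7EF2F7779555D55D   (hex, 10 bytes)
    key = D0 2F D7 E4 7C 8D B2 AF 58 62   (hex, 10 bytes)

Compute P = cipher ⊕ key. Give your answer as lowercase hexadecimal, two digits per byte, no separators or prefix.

XOR is its own inverse, so applying the key byte-wise gives the result directly.
 96 ⊕ 208 = 176
 27 ⊕  47 =  52
126 ⊕ 215 = 169
242 ⊕ 228 =  22
247 ⊕ 124 = 139
119 ⊕ 141 = 250
149 ⊕ 178 =  39
 85 ⊕ 175 = 250
213 ⊕  88 = 141
 93 ⊕  98 =  63

b034a9168bfa27fa8d3f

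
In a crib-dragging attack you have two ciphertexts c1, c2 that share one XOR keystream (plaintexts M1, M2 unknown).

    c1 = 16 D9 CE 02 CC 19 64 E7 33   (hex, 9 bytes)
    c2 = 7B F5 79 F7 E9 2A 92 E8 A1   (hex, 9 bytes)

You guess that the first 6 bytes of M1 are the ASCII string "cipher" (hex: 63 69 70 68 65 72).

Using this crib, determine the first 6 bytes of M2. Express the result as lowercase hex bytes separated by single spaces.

First, c1 ⊕ c2 = (M1 ⊕ K) ⊕ (M2 ⊕ K) = M1 ⊕ M2, so the key drops out. Then M2 = (M1 ⊕ M2) ⊕ M1 over the first 6 bytes.
byte 0: (16 xor 7b) xor 63 = 6d xor 63 = 0e
byte 1: (d9 xor f5) xor 69 = 2c xor 69 = 45
byte 2: (ce xor 79) xor 70 = b7 xor 70 = c7
byte 3: (02 xor f7) xor 68 = f5 xor 68 = 9d
byte 4: (cc xor e9) xor 65 = 25 xor 65 = 40
byte 5: (19 xor 2a) xor 72 = 33 xor 72 = 41

0e 45 c7 9d 40 41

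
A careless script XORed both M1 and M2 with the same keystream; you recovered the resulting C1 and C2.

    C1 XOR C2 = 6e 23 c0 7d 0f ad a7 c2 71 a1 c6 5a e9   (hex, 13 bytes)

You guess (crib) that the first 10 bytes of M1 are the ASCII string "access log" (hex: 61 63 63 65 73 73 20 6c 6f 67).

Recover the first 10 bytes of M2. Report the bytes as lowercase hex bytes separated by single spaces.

Since C1 ⊕ C2 = M1 ⊕ M2, XORing with the guessed M1 bytes yields the corresponding M2 bytes: M2 = (C1 ⊕ C2) ⊕ M1.
6e ^ 61 = 0f
23 ^ 63 = 40
c0 ^ 63 = a3
7d ^ 65 = 18
0f ^ 73 = 7c
ad ^ 73 = de
a7 ^ 20 = 87
c2 ^ 6c = ae
71 ^ 6f = 1e
a1 ^ 67 = c6

0f 40 a3 18 7c de 87 ae 1e c6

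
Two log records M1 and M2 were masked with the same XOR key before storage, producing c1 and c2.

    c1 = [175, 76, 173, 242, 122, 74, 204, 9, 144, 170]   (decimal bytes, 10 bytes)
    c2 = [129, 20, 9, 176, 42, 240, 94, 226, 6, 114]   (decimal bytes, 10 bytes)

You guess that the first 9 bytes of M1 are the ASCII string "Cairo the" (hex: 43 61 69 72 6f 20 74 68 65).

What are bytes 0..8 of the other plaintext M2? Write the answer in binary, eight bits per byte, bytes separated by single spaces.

First, c1 ⊕ c2 = (M1 ⊕ K) ⊕ (M2 ⊕ K) = M1 ⊕ M2, so the key drops out. Then M2 = (M1 ⊕ M2) ⊕ M1 over the first 9 bytes.
byte 0: (af ^ 81) ^ 43 = 2e ^ 43 = 6d
byte 1: (4c ^ 14) ^ 61 = 58 ^ 61 = 39
byte 2: (ad ^ 09) ^ 69 = a4 ^ 69 = cd
byte 3: (f2 ^ b0) ^ 72 = 42 ^ 72 = 30
byte 4: (7a ^ 2a) ^ 6f = 50 ^ 6f = 3f
byte 5: (4a ^ f0) ^ 20 = ba ^ 20 = 9a
byte 6: (cc ^ 5e) ^ 74 = 92 ^ 74 = e6
byte 7: (09 ^ e2) ^ 68 = eb ^ 68 = 83
byte 8: (90 ^ 06) ^ 65 = 96 ^ 65 = f3

01101101 00111001 11001101 00110000 00111111 10011010 11100110 10000011 11110011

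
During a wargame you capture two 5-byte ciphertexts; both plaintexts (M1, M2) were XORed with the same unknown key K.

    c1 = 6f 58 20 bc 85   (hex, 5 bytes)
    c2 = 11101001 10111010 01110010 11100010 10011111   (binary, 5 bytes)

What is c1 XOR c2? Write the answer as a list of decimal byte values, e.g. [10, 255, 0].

[134, 226, 82, 94, 26]

c1 ⊕ c2 = (M1 ⊕ K) ⊕ (M2 ⊕ K) = M1 ⊕ M2 — the shared key cancels under XOR.
6f ⊕ e9 = 86
58 ⊕ ba = e2
20 ⊕ 72 = 52
bc ⊕ e2 = 5e
85 ⊕ 9f = 1a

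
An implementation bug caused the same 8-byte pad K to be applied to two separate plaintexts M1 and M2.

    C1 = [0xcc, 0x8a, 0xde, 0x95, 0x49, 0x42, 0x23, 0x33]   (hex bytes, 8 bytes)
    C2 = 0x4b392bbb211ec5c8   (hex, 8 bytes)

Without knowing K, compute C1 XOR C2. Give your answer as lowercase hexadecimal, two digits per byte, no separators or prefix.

87b3f52e685ce6fb

C1 ⊕ C2 = (M1 ⊕ K) ⊕ (M2 ⊕ K) = M1 ⊕ M2 — the shared key cancels under XOR.
byte 0: cc ⊕ 4b = 87
byte 1: 8a ⊕ 39 = b3
byte 2: de ⊕ 2b = f5
byte 3: 95 ⊕ bb = 2e
byte 4: 49 ⊕ 21 = 68
byte 5: 42 ⊕ 1e = 5c
byte 6: 23 ⊕ c5 = e6
byte 7: 33 ⊕ c8 = fb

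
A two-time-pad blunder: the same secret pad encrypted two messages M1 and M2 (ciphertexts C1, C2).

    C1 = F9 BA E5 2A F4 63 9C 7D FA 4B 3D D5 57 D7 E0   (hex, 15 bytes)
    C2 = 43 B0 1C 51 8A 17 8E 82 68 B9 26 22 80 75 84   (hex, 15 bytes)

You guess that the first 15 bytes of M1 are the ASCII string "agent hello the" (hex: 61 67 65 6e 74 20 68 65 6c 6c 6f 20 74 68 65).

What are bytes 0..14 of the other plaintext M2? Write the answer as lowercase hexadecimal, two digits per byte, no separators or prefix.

First, C1 ⊕ C2 = (M1 ⊕ K) ⊕ (M2 ⊕ K) = M1 ⊕ M2, so the key drops out. Then M2 = (M1 ⊕ M2) ⊕ M1 over the first 15 bytes.
byte 0: (f9 xor 43) xor 61 = ba xor 61 = db
byte 1: (ba xor b0) xor 67 = 0a xor 67 = 6d
byte 2: (e5 xor 1c) xor 65 = f9 xor 65 = 9c
byte 3: (2a xor 51) xor 6e = 7b xor 6e = 15
byte 4: (f4 xor 8a) xor 74 = 7e xor 74 = 0a
byte 5: (63 xor 17) xor 20 = 74 xor 20 = 54
byte 6: (9c xor 8e) xor 68 = 12 xor 68 = 7a
byte 7: (7d xor 82) xor 65 = ff xor 65 = 9a
byte 8: (fa xor 68) xor 6c = 92 xor 6c = fe
byte 9: (4b xor b9) xor 6c = f2 xor 6c = 9e
byte 10: (3d xor 26) xor 6f = 1b xor 6f = 74
byte 11: (d5 xor 22) xor 20 = f7 xor 20 = d7
byte 12: (57 xor 80) xor 74 = d7 xor 74 = a3
byte 13: (d7 xor 75) xor 68 = a2 xor 68 = ca
byte 14: (e0 xor 84) xor 65 = 64 xor 65 = 01

db6d9c150a547a9afe9e74d7a3ca01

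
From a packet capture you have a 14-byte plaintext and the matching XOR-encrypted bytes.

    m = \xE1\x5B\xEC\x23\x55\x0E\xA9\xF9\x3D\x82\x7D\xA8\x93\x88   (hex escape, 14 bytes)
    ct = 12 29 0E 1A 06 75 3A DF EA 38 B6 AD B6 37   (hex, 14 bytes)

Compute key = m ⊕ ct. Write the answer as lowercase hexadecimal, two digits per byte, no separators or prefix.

f372e239537b9326d7bacb0525bf

Since ct = m ⊕ key, XORing both sides with m gives key = m ⊕ ct.
11100001 XOR 00010010 = 11110011
01011011 XOR 00101001 = 01110010
11101100 XOR 00001110 = 11100010
00100011 XOR 00011010 = 00111001
01010101 XOR 00000110 = 01010011
00001110 XOR 01110101 = 01111011
10101001 XOR 00111010 = 10010011
11111001 XOR 11011111 = 00100110
00111101 XOR 11101010 = 11010111
10000010 XOR 00111000 = 10111010
01111101 XOR 10110110 = 11001011
10101000 XOR 10101101 = 00000101
10010011 XOR 10110110 = 00100101
10001000 XOR 00110111 = 10111111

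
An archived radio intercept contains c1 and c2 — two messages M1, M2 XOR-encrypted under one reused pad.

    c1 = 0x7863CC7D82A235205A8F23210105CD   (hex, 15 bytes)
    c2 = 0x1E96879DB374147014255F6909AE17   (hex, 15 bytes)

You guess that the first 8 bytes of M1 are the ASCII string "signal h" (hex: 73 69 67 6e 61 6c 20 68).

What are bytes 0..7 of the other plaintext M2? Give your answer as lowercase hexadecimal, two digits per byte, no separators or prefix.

159c2c8e50ba0138

First, c1 ⊕ c2 = (M1 ⊕ K) ⊕ (M2 ⊕ K) = M1 ⊕ M2, so the key drops out. Then M2 = (M1 ⊕ M2) ⊕ M1 over the first 8 bytes.
byte 0: (78 xor 1e) xor 73 = 66 xor 73 = 15
byte 1: (63 xor 96) xor 69 = f5 xor 69 = 9c
byte 2: (cc xor 87) xor 67 = 4b xor 67 = 2c
byte 3: (7d xor 9d) xor 6e = e0 xor 6e = 8e
byte 4: (82 xor b3) xor 61 = 31 xor 61 = 50
byte 5: (a2 xor 74) xor 6c = d6 xor 6c = ba
byte 6: (35 xor 14) xor 20 = 21 xor 20 = 01
byte 7: (20 xor 70) xor 68 = 50 xor 68 = 38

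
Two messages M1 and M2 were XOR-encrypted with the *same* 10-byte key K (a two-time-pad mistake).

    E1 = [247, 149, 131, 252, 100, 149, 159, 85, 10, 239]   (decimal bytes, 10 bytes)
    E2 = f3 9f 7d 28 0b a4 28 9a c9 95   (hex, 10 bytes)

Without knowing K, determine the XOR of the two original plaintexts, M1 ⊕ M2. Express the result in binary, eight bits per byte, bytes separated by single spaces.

00000100 00001010 11111110 11010100 01101111 00110001 10110111 11001111 11000011 01111010

E1 ⊕ E2 = (M1 ⊕ K) ⊕ (M2 ⊕ K) = M1 ⊕ M2 — the shared key cancels under XOR.
byte 0: 11110111 ^ 11110011 = 00000100
byte 1: 10010101 ^ 10011111 = 00001010
byte 2: 10000011 ^ 01111101 = 11111110
byte 3: 11111100 ^ 00101000 = 11010100
byte 4: 01100100 ^ 00001011 = 01101111
byte 5: 10010101 ^ 10100100 = 00110001
byte 6: 10011111 ^ 00101000 = 10110111
byte 7: 01010101 ^ 10011010 = 11001111
byte 8: 00001010 ^ 11001001 = 11000011
byte 9: 11101111 ^ 10010101 = 01111010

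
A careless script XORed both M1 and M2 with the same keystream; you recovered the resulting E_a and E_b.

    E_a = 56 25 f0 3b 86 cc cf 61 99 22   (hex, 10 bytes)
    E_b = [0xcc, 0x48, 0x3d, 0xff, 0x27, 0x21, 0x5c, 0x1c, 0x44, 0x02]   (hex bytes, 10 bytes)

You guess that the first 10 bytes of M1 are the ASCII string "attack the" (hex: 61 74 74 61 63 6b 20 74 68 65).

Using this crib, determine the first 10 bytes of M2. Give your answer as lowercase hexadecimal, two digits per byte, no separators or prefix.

First, E_a ⊕ E_b = (M1 ⊕ K) ⊕ (M2 ⊕ K) = M1 ⊕ M2, so the key drops out. Then M2 = (M1 ⊕ M2) ⊕ M1 over the first 10 bytes.
byte 0: (56 ⊕ cc) ⊕ 61 = 9a ⊕ 61 = fb
byte 1: (25 ⊕ 48) ⊕ 74 = 6d ⊕ 74 = 19
byte 2: (f0 ⊕ 3d) ⊕ 74 = cd ⊕ 74 = b9
byte 3: (3b ⊕ ff) ⊕ 61 = c4 ⊕ 61 = a5
byte 4: (86 ⊕ 27) ⊕ 63 = a1 ⊕ 63 = c2
byte 5: (cc ⊕ 21) ⊕ 6b = ed ⊕ 6b = 86
byte 6: (cf ⊕ 5c) ⊕ 20 = 93 ⊕ 20 = b3
byte 7: (61 ⊕ 1c) ⊕ 74 = 7d ⊕ 74 = 09
byte 8: (99 ⊕ 44) ⊕ 68 = dd ⊕ 68 = b5
byte 9: (22 ⊕ 02) ⊕ 65 = 20 ⊕ 65 = 45

fb19b9a5c286b309b545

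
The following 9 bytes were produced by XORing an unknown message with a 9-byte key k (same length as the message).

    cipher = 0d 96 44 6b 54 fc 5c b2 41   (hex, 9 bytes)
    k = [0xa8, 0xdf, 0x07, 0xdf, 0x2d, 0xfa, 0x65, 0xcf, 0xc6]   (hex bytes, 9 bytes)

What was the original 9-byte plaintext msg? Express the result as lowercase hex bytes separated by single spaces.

byte 0: 0d xor a8 = a5
byte 1: 96 xor df = 49
byte 2: 44 xor 07 = 43
byte 3: 6b xor df = b4
byte 4: 54 xor 2d = 79
byte 5: fc xor fa = 06
byte 6: 5c xor 65 = 39
byte 7: b2 xor cf = 7d
byte 8: 41 xor c6 = 87

a5 49 43 b4 79 06 39 7d 87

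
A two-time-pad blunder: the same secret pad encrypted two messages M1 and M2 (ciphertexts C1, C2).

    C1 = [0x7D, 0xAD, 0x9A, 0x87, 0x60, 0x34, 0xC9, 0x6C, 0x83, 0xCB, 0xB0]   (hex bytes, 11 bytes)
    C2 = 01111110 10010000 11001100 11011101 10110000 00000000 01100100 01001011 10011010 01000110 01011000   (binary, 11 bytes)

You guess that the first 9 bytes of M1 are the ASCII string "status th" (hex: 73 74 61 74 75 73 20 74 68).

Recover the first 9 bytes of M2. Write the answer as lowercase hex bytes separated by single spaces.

70 49 37 2e a5 47 8d 53 71

First, C1 ⊕ C2 = (M1 ⊕ K) ⊕ (M2 ⊕ K) = M1 ⊕ M2, so the key drops out. Then M2 = (M1 ⊕ M2) ⊕ M1 over the first 9 bytes.
byte 0: (7d ^ 7e) ^ 73 = 03 ^ 73 = 70
byte 1: (ad ^ 90) ^ 74 = 3d ^ 74 = 49
byte 2: (9a ^ cc) ^ 61 = 56 ^ 61 = 37
byte 3: (87 ^ dd) ^ 74 = 5a ^ 74 = 2e
byte 4: (60 ^ b0) ^ 75 = d0 ^ 75 = a5
byte 5: (34 ^ 00) ^ 73 = 34 ^ 73 = 47
byte 6: (c9 ^ 64) ^ 20 = ad ^ 20 = 8d
byte 7: (6c ^ 4b) ^ 74 = 27 ^ 74 = 53
byte 8: (83 ^ 9a) ^ 68 = 19 ^ 68 = 71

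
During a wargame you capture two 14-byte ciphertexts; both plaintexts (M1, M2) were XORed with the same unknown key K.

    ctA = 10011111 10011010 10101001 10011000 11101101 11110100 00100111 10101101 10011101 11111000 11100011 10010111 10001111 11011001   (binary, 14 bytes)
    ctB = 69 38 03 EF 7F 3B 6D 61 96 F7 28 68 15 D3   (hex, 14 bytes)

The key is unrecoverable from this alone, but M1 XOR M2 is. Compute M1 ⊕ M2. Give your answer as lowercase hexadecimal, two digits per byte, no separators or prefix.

f6a2aa7792cf4acc0b0fcbff9a0a

ctA ⊕ ctB = (M1 ⊕ K) ⊕ (M2 ⊕ K) = M1 ⊕ M2 — the shared key cancels under XOR.
byte 0: 159 ⊕ 105 = 246
byte 1: 154 ⊕  56 = 162
byte 2: 169 ⊕   3 = 170
byte 3: 152 ⊕ 239 = 119
byte 4: 237 ⊕ 127 = 146
byte 5: 244 ⊕  59 = 207
byte 6:  39 ⊕ 109 =  74
byte 7: 173 ⊕  97 = 204
byte 8: 157 ⊕ 150 =  11
byte 9: 248 ⊕ 247 =  15
byte 10: 227 ⊕  40 = 203
byte 11: 151 ⊕ 104 = 255
byte 12: 143 ⊕  21 = 154
byte 13: 217 ⊕ 211 =  10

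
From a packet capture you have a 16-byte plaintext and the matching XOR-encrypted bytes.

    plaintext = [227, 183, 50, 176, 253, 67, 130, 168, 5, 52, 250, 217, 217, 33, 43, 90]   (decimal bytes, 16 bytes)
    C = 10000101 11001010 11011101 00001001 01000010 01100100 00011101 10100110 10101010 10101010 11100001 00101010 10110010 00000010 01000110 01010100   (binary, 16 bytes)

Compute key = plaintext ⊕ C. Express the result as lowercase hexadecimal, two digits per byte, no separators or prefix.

667defb9bf279f0eaf9e1bf36b236d0e

Since C = plaintext ⊕ key, XORing both sides with plaintext gives key = plaintext ⊕ C.
byte 0: e3 ^ 85 = 66
byte 1: b7 ^ ca = 7d
byte 2: 32 ^ dd = ef
byte 3: b0 ^ 09 = b9
byte 4: fd ^ 42 = bf
byte 5: 43 ^ 64 = 27
byte 6: 82 ^ 1d = 9f
byte 7: a8 ^ a6 = 0e
byte 8: 05 ^ aa = af
byte 9: 34 ^ aa = 9e
byte 10: fa ^ e1 = 1b
byte 11: d9 ^ 2a = f3
byte 12: d9 ^ b2 = 6b
byte 13: 21 ^ 02 = 23
byte 14: 2b ^ 46 = 6d
byte 15: 5a ^ 54 = 0e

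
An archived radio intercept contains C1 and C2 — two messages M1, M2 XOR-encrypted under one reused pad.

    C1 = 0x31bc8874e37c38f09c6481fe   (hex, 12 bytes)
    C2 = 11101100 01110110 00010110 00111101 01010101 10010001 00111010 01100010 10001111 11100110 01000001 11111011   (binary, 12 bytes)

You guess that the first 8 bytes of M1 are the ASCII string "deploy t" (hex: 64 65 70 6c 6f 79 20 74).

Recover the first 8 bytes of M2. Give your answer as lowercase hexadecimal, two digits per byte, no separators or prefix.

b9afee25d99422e6

First, C1 ⊕ C2 = (M1 ⊕ K) ⊕ (M2 ⊕ K) = M1 ⊕ M2, so the key drops out. Then M2 = (M1 ⊕ M2) ⊕ M1 over the first 8 bytes.
byte 0: (31 XOR ec) XOR 64 = dd XOR 64 = b9
byte 1: (bc XOR 76) XOR 65 = ca XOR 65 = af
byte 2: (88 XOR 16) XOR 70 = 9e XOR 70 = ee
byte 3: (74 XOR 3d) XOR 6c = 49 XOR 6c = 25
byte 4: (e3 XOR 55) XOR 6f = b6 XOR 6f = d9
byte 5: (7c XOR 91) XOR 79 = ed XOR 79 = 94
byte 6: (38 XOR 3a) XOR 20 = 02 XOR 20 = 22
byte 7: (f0 XOR 62) XOR 74 = 92 XOR 74 = e6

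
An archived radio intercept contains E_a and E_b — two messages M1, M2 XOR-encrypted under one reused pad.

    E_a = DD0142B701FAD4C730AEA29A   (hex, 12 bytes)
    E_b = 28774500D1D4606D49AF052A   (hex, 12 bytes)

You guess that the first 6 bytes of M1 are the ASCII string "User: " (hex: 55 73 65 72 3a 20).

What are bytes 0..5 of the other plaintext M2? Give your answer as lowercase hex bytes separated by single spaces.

First, E_a ⊕ E_b = (M1 ⊕ K) ⊕ (M2 ⊕ K) = M1 ⊕ M2, so the key drops out. Then M2 = (M1 ⊕ M2) ⊕ M1 over the first 6 bytes.
byte 0: (dd ⊕ 28) ⊕ 55 = f5 ⊕ 55 = a0
byte 1: (01 ⊕ 77) ⊕ 73 = 76 ⊕ 73 = 05
byte 2: (42 ⊕ 45) ⊕ 65 = 07 ⊕ 65 = 62
byte 3: (b7 ⊕ 00) ⊕ 72 = b7 ⊕ 72 = c5
byte 4: (01 ⊕ d1) ⊕ 3a = d0 ⊕ 3a = ea
byte 5: (fa ⊕ d4) ⊕ 20 = 2e ⊕ 20 = 0e

a0 05 62 c5 ea 0e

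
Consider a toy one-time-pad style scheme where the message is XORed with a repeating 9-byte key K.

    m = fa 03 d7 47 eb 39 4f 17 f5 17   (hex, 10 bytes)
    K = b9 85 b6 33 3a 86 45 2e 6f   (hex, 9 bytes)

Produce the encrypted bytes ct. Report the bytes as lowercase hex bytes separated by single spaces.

43 86 61 74 d1 bf 0a 39 9a ae

The 9-byte key repeats, so the effective keystream is b9 85 b6 33 3a 86 45 2e 6f b9.
byte 0: fa ⊕ b9 = 43
byte 1: 03 ⊕ 85 = 86
byte 2: d7 ⊕ b6 = 61
byte 3: 47 ⊕ 33 = 74
byte 4: eb ⊕ 3a = d1
byte 5: 39 ⊕ 86 = bf
byte 6: 4f ⊕ 45 = 0a
byte 7: 17 ⊕ 2e = 39
byte 8: f5 ⊕ 6f = 9a
byte 9: 17 ⊕ b9 = ae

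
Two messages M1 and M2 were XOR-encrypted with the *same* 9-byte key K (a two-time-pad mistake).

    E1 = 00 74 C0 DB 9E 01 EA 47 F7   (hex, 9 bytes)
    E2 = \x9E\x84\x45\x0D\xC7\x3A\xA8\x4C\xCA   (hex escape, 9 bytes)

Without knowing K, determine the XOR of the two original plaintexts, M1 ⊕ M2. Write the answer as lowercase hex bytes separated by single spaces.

E1 ⊕ E2 = (M1 ⊕ K) ⊕ (M2 ⊕ K) = M1 ⊕ M2 — the shared key cancels under XOR.
00 xor 9e = 9e
74 xor 84 = f0
c0 xor 45 = 85
db xor 0d = d6
9e xor c7 = 59
01 xor 3a = 3b
ea xor a8 = 42
47 xor 4c = 0b
f7 xor ca = 3d

9e f0 85 d6 59 3b 42 0b 3d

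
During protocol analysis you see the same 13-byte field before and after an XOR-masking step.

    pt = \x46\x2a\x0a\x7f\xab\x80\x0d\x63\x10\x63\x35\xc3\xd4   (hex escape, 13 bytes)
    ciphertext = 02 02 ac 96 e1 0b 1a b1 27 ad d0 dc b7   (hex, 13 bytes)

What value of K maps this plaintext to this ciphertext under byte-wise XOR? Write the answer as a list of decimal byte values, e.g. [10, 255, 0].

Since ciphertext = pt ⊕ K, XORing both sides with pt gives K = pt ⊕ ciphertext.
 70 ^   2 =  68
 42 ^   2 =  40
 10 ^ 172 = 166
127 ^ 150 = 233
171 ^ 225 =  74
128 ^  11 = 139
 13 ^  26 =  23
 99 ^ 177 = 210
 16 ^  39 =  55
 99 ^ 173 = 206
 53 ^ 208 = 229
195 ^ 220 =  31
212 ^ 183 =  99

[68, 40, 166, 233, 74, 139, 23, 210, 55, 206, 229, 31, 99]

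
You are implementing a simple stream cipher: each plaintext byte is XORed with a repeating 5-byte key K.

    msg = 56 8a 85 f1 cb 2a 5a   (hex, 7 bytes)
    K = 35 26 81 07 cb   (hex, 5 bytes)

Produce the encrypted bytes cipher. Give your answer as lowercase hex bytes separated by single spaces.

63 ac 04 f6 00 1f 7c

The 5-byte key repeats, so the effective keystream is 35 26 81 07 cb 35 26.
byte 0: 56 ⊕ 35 = 63
byte 1: 8a ⊕ 26 = ac
byte 2: 85 ⊕ 81 = 04
byte 3: f1 ⊕ 07 = f6
byte 4: cb ⊕ cb = 00
byte 5: 2a ⊕ 35 = 1f
byte 6: 5a ⊕ 26 = 7c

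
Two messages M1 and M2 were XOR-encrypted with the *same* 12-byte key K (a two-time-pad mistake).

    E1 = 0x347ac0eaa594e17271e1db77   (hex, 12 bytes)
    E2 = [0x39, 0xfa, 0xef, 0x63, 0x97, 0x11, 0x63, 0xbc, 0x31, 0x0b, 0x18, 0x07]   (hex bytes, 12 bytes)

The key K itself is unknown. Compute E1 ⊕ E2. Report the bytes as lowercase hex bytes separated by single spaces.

0d 80 2f 89 32 85 82 ce 40 ea c3 70

E1 ⊕ E2 = (M1 ⊕ K) ⊕ (M2 ⊕ K) = M1 ⊕ M2 — the shared key cancels under XOR.
00110100 xor 00111001 = 00001101
01111010 xor 11111010 = 10000000
11000000 xor 11101111 = 00101111
11101010 xor 01100011 = 10001001
10100101 xor 10010111 = 00110010
10010100 xor 00010001 = 10000101
11100001 xor 01100011 = 10000010
01110010 xor 10111100 = 11001110
01110001 xor 00110001 = 01000000
11100001 xor 00001011 = 11101010
11011011 xor 00011000 = 11000011
01110111 xor 00000111 = 01110000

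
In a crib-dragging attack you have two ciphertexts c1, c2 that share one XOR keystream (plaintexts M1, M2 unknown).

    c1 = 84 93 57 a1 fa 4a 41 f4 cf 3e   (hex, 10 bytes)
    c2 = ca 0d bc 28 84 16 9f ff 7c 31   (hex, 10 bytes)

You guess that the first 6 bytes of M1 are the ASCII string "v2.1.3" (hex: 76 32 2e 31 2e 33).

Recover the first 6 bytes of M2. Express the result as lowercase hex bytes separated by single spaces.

First, c1 ⊕ c2 = (M1 ⊕ K) ⊕ (M2 ⊕ K) = M1 ⊕ M2, so the key drops out. Then M2 = (M1 ⊕ M2) ⊕ M1 over the first 6 bytes.
byte 0: (84 ^ ca) ^ 76 = 4e ^ 76 = 38
byte 1: (93 ^ 0d) ^ 32 = 9e ^ 32 = ac
byte 2: (57 ^ bc) ^ 2e = eb ^ 2e = c5
byte 3: (a1 ^ 28) ^ 31 = 89 ^ 31 = b8
byte 4: (fa ^ 84) ^ 2e = 7e ^ 2e = 50
byte 5: (4a ^ 16) ^ 33 = 5c ^ 33 = 6f

38 ac c5 b8 50 6f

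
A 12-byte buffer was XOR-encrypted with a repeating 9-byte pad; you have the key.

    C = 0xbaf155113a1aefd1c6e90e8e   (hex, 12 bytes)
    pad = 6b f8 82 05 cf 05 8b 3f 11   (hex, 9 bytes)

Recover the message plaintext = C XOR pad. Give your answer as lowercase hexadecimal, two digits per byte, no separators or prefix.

The 9-byte key repeats, so the effective keystream is 6b f8 82 05 cf 05 8b 3f 11 6b f8 82.
byte 0: ba ⊕ 6b = d1
byte 1: f1 ⊕ f8 = 09
byte 2: 55 ⊕ 82 = d7
byte 3: 11 ⊕ 05 = 14
byte 4: 3a ⊕ cf = f5
byte 5: 1a ⊕ 05 = 1f
byte 6: ef ⊕ 8b = 64
byte 7: d1 ⊕ 3f = ee
byte 8: c6 ⊕ 11 = d7
byte 9: e9 ⊕ 6b = 82
byte 10: 0e ⊕ f8 = f6
byte 11: 8e ⊕ 82 = 0c

d109d714f51f64eed782f60c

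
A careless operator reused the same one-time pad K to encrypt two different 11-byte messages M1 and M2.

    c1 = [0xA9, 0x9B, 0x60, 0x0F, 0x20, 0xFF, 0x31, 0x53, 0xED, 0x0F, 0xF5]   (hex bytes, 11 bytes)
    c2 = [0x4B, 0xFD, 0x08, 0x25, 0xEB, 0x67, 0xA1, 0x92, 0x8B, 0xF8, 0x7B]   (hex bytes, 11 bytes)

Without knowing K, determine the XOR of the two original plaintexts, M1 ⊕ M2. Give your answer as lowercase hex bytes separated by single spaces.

e2 66 68 2a cb 98 90 c1 66 f7 8e

c1 ⊕ c2 = (M1 ⊕ K) ⊕ (M2 ⊕ K) = M1 ⊕ M2 — the shared key cancels under XOR.
byte 0: a9 xor 4b = e2
byte 1: 9b xor fd = 66
byte 2: 60 xor 08 = 68
byte 3: 0f xor 25 = 2a
byte 4: 20 xor eb = cb
byte 5: ff xor 67 = 98
byte 6: 31 xor a1 = 90
byte 7: 53 xor 92 = c1
byte 8: ed xor 8b = 66
byte 9: 0f xor f8 = f7
byte 10: f5 xor 7b = 8e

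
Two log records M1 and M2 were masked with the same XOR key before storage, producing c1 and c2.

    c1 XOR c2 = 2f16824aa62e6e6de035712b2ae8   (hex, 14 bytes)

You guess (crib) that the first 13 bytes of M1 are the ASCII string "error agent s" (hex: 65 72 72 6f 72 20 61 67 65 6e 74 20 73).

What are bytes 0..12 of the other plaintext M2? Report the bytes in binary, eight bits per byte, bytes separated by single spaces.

01001010 01100100 11110000 00100101 11010100 00001110 00001111 00001010 10000101 01011011 00000101 00001011 01011001

Since c1 ⊕ c2 = M1 ⊕ M2, XORing with the guessed M1 bytes yields the corresponding M2 bytes: M2 = (c1 ⊕ c2) ⊕ M1.
2f xor 65 = 4a
16 xor 72 = 64
82 xor 72 = f0
4a xor 6f = 25
a6 xor 72 = d4
2e xor 20 = 0e
6e xor 61 = 0f
6d xor 67 = 0a
e0 xor 65 = 85
35 xor 6e = 5b
71 xor 74 = 05
2b xor 20 = 0b
2a xor 73 = 59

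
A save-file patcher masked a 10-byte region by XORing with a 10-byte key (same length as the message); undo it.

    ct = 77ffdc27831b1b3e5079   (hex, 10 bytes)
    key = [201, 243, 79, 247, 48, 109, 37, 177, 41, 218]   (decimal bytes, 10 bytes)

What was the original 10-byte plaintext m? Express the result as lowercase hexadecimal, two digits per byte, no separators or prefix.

be0c93d0b3763e8f79a3

byte 0: 01110111 ⊕ 11001001 = 10111110
byte 1: 11111111 ⊕ 11110011 = 00001100
byte 2: 11011100 ⊕ 01001111 = 10010011
byte 3: 00100111 ⊕ 11110111 = 11010000
byte 4: 10000011 ⊕ 00110000 = 10110011
byte 5: 00011011 ⊕ 01101101 = 01110110
byte 6: 00011011 ⊕ 00100101 = 00111110
byte 7: 00111110 ⊕ 10110001 = 10001111
byte 8: 01010000 ⊕ 00101001 = 01111001
byte 9: 01111001 ⊕ 11011010 = 10100011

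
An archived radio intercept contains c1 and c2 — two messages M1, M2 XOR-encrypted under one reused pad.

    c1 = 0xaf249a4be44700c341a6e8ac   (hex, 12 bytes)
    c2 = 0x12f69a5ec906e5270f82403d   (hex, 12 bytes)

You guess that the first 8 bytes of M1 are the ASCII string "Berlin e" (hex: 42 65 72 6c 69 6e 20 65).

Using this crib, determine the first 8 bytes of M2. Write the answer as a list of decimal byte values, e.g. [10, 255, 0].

[255, 183, 114, 121, 68, 47, 197, 129]

First, c1 ⊕ c2 = (M1 ⊕ K) ⊕ (M2 ⊕ K) = M1 ⊕ M2, so the key drops out. Then M2 = (M1 ⊕ M2) ⊕ M1 over the first 8 bytes.
byte 0: (af ^ 12) ^ 42 = bd ^ 42 = ff
byte 1: (24 ^ f6) ^ 65 = d2 ^ 65 = b7
byte 2: (9a ^ 9a) ^ 72 = 00 ^ 72 = 72
byte 3: (4b ^ 5e) ^ 6c = 15 ^ 6c = 79
byte 4: (e4 ^ c9) ^ 69 = 2d ^ 69 = 44
byte 5: (47 ^ 06) ^ 6e = 41 ^ 6e = 2f
byte 6: (00 ^ e5) ^ 20 = e5 ^ 20 = c5
byte 7: (c3 ^ 27) ^ 65 = e4 ^ 65 = 81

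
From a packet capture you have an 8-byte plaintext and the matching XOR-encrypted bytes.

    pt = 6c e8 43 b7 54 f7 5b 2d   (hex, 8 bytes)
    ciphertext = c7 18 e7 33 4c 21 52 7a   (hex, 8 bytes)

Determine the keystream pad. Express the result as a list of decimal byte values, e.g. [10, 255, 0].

Since ciphertext = pt ⊕ pad, XORing both sides with pt gives pad = pt ⊕ ciphertext.
byte 0: 6c ^ c7 = ab
byte 1: e8 ^ 18 = f0
byte 2: 43 ^ e7 = a4
byte 3: b7 ^ 33 = 84
byte 4: 54 ^ 4c = 18
byte 5: f7 ^ 21 = d6
byte 6: 5b ^ 52 = 09
byte 7: 2d ^ 7a = 57

[171, 240, 164, 132, 24, 214, 9, 87]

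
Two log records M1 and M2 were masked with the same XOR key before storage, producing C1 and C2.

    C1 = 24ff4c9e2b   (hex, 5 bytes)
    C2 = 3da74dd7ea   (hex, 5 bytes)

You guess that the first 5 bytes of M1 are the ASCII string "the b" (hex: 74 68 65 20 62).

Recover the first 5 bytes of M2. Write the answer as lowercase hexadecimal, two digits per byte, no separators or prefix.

6d306469a3

First, C1 ⊕ C2 = (M1 ⊕ K) ⊕ (M2 ⊕ K) = M1 ⊕ M2, so the key drops out. Then M2 = (M1 ⊕ M2) ⊕ M1 over the first 5 bytes.
byte 0: (24 XOR 3d) XOR 74 = 19 XOR 74 = 6d
byte 1: (ff XOR a7) XOR 68 = 58 XOR 68 = 30
byte 2: (4c XOR 4d) XOR 65 = 01 XOR 65 = 64
byte 3: (9e XOR d7) XOR 20 = 49 XOR 20 = 69
byte 4: (2b XOR ea) XOR 62 = c1 XOR 62 = a3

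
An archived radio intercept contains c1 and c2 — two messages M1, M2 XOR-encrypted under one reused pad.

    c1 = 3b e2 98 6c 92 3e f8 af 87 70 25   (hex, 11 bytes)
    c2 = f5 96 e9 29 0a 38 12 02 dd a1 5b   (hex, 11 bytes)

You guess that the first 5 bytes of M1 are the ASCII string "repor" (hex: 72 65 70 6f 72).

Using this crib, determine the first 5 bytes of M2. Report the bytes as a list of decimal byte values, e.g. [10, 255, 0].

First, c1 ⊕ c2 = (M1 ⊕ K) ⊕ (M2 ⊕ K) = M1 ⊕ M2, so the key drops out. Then M2 = (M1 ⊕ M2) ⊕ M1 over the first 5 bytes.
byte 0: (3b ⊕ f5) ⊕ 72 = ce ⊕ 72 = bc
byte 1: (e2 ⊕ 96) ⊕ 65 = 74 ⊕ 65 = 11
byte 2: (98 ⊕ e9) ⊕ 70 = 71 ⊕ 70 = 01
byte 3: (6c ⊕ 29) ⊕ 6f = 45 ⊕ 6f = 2a
byte 4: (92 ⊕ 0a) ⊕ 72 = 98 ⊕ 72 = ea

[188, 17, 1, 42, 234]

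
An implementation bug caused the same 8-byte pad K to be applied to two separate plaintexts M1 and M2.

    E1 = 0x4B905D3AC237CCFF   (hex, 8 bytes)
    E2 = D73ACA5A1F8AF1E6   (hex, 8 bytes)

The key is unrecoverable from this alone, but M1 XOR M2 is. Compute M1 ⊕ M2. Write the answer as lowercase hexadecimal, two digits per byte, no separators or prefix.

E1 ⊕ E2 = (M1 ⊕ K) ⊕ (M2 ⊕ K) = M1 ⊕ M2 — the shared key cancels under XOR.
01001011 ^ 11010111 = 10011100
10010000 ^ 00111010 = 10101010
01011101 ^ 11001010 = 10010111
00111010 ^ 01011010 = 01100000
11000010 ^ 00011111 = 11011101
00110111 ^ 10001010 = 10111101
11001100 ^ 11110001 = 00111101
11111111 ^ 11100110 = 00011001

9caa9760ddbd3d19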